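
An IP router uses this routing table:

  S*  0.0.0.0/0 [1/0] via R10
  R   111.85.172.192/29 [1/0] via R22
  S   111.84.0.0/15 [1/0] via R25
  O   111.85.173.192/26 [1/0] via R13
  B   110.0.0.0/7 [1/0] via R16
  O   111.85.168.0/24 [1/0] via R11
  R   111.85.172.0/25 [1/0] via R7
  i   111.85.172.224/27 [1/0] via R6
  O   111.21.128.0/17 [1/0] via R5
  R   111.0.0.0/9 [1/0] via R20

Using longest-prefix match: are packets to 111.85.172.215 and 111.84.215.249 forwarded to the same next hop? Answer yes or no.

111.85.172.215: longest match 111.84.0.0/15 -> R25
111.84.215.249: longest match 111.84.0.0/15 -> R25

yes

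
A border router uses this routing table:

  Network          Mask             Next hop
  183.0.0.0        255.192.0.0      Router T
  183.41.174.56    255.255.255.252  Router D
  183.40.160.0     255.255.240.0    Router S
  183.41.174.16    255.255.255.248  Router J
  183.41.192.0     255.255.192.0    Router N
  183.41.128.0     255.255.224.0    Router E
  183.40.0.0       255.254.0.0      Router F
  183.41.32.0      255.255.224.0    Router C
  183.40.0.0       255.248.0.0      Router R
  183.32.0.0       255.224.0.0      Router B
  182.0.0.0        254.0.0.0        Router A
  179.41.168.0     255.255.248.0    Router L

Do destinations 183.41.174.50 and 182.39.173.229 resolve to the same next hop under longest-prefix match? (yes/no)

183.41.174.50: longest match 183.40.0.0/15 -> Router F
182.39.173.229: longest match 182.0.0.0/7 -> Router A

no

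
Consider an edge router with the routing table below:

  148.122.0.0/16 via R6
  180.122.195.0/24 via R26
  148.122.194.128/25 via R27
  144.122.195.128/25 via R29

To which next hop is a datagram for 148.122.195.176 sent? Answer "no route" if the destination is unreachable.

R6

Routes whose prefix contains 148.122.195.176:
  148.122.0.0/16 (148.122.0.0 - 148.122.255.255) -> R6
More-specific entries that do NOT match:
  148.122.194.128/25 (148.122.194.128 - 148.122.194.255) does not contain 148.122.195.176
  144.122.195.128/25 (144.122.195.128 - 144.122.195.255) does not contain 148.122.195.176
  180.122.195.0/24 (180.122.195.0 - 180.122.195.255) does not contain 148.122.195.176
Longest matching prefix is /16 -> next hop R6.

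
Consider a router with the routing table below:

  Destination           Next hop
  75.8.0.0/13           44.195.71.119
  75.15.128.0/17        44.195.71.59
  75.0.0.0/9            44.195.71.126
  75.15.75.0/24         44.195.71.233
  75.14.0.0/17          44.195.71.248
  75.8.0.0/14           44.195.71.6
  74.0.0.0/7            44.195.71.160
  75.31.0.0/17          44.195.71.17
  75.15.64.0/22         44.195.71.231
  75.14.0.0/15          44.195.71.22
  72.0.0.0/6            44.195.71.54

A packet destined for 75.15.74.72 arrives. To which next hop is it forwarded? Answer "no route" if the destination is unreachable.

Routes whose prefix contains 75.15.74.72:
  72.0.0.0/6 (72.0.0.0 - 75.255.255.255) -> 44.195.71.54
  74.0.0.0/7 (74.0.0.0 - 75.255.255.255) -> 44.195.71.160
  75.0.0.0/9 (75.0.0.0 - 75.127.255.255) -> 44.195.71.126
  75.8.0.0/13 (75.8.0.0 - 75.15.255.255) -> 44.195.71.119
  75.14.0.0/15 (75.14.0.0 - 75.15.255.255) -> 44.195.71.22
More-specific entries that do NOT match:
  75.15.75.0/24 (75.15.75.0 - 75.15.75.255) does not contain 75.15.74.72
  75.15.64.0/22 (75.15.64.0 - 75.15.67.255) does not contain 75.15.74.72
  75.15.128.0/17 (75.15.128.0 - 75.15.255.255) does not contain 75.15.74.72
  75.14.0.0/17 (75.14.0.0 - 75.14.127.255) does not contain 75.15.74.72
  75.31.0.0/17 (75.31.0.0 - 75.31.127.255) does not contain 75.15.74.72
Longest matching prefix is /15 -> next hop 44.195.71.22.

44.195.71.22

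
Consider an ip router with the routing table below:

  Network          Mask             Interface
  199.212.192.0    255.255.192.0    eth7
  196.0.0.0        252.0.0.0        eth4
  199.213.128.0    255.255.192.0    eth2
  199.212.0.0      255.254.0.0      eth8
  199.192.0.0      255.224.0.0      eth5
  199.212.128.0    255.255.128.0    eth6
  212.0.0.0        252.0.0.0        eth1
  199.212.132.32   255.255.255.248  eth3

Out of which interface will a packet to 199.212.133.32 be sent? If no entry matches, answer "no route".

eth6

Routes whose prefix contains 199.212.133.32:
  196.0.0.0/6 (196.0.0.0 - 199.255.255.255) -> eth4
  199.192.0.0/11 (199.192.0.0 - 199.223.255.255) -> eth5
  199.212.0.0/15 (199.212.0.0 - 199.213.255.255) -> eth8
  199.212.128.0/17 (199.212.128.0 - 199.212.255.255) -> eth6
More-specific entries that do NOT match:
  199.212.132.32/29 (199.212.132.32 - 199.212.132.39) does not contain 199.212.133.32
  199.212.192.0/18 (199.212.192.0 - 199.212.255.255) does not contain 199.212.133.32
  199.213.128.0/18 (199.213.128.0 - 199.213.191.255) does not contain 199.212.133.32
Longest matching prefix is /17 -> interface eth6.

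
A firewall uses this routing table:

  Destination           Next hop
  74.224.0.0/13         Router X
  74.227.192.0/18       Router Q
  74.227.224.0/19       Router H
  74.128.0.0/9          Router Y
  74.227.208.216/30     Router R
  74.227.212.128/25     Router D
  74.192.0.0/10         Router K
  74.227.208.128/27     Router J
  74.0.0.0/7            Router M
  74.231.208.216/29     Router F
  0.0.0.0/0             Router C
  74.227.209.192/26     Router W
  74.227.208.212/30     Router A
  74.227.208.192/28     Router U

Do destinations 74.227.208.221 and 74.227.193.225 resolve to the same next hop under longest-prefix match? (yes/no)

74.227.208.221: longest match 74.227.192.0/18 -> Router Q
74.227.193.225: longest match 74.227.192.0/18 -> Router Q

yes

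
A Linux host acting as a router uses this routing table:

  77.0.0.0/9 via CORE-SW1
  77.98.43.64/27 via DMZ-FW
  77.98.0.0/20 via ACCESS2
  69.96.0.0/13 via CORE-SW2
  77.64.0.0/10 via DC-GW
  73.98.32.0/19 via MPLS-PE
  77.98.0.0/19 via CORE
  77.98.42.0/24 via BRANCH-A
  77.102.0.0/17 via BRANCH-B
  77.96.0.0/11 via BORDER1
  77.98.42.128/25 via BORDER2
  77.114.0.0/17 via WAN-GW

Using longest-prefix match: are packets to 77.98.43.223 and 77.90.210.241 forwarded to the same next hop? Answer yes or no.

no

77.98.43.223: longest match 77.96.0.0/11 -> BORDER1
77.90.210.241: longest match 77.64.0.0/10 -> DC-GW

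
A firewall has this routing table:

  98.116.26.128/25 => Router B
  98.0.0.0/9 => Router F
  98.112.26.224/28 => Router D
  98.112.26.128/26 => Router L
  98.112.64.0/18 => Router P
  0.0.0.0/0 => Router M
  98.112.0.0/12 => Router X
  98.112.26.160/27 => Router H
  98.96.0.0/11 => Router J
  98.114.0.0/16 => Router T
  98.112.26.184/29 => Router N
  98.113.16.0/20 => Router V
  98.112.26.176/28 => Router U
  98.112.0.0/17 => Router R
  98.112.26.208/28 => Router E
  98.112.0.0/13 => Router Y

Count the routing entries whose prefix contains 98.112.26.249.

Prefixes containing 98.112.26.249:
  0.0.0.0/0 (default, matches everything)
  98.0.0.0/9 (98.0.0.0 - 98.127.255.255)
  98.96.0.0/11 (98.96.0.0 - 98.127.255.255)
  98.112.0.0/12 (98.112.0.0 - 98.127.255.255)
  98.112.0.0/13 (98.112.0.0 - 98.119.255.255)
  98.112.0.0/17 (98.112.0.0 - 98.112.127.255)
Total matching entries: 6.

6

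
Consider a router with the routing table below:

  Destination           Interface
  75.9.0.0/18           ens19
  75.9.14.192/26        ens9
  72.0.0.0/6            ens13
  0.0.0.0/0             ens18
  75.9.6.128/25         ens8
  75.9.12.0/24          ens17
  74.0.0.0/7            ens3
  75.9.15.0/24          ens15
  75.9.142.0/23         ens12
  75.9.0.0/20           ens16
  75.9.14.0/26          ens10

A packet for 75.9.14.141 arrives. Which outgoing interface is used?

Routes whose prefix contains 75.9.14.141:
  0.0.0.0/0 (default, matches everything) -> ens18
  72.0.0.0/6 (72.0.0.0 - 75.255.255.255) -> ens13
  74.0.0.0/7 (74.0.0.0 - 75.255.255.255) -> ens3
  75.9.0.0/18 (75.9.0.0 - 75.9.63.255) -> ens19
  75.9.0.0/20 (75.9.0.0 - 75.9.15.255) -> ens16
More-specific entries that do NOT match:
  75.9.14.192/26 (75.9.14.192 - 75.9.14.255) does not contain 75.9.14.141
  75.9.14.0/26 (75.9.14.0 - 75.9.14.63) does not contain 75.9.14.141
  75.9.6.128/25 (75.9.6.128 - 75.9.6.255) does not contain 75.9.14.141
  75.9.12.0/24 (75.9.12.0 - 75.9.12.255) does not contain 75.9.14.141
  75.9.15.0/24 (75.9.15.0 - 75.9.15.255) does not contain 75.9.14.141
  75.9.142.0/23 (75.9.142.0 - 75.9.143.255) does not contain 75.9.14.141
Longest matching prefix is /20 -> interface ens16.

ens16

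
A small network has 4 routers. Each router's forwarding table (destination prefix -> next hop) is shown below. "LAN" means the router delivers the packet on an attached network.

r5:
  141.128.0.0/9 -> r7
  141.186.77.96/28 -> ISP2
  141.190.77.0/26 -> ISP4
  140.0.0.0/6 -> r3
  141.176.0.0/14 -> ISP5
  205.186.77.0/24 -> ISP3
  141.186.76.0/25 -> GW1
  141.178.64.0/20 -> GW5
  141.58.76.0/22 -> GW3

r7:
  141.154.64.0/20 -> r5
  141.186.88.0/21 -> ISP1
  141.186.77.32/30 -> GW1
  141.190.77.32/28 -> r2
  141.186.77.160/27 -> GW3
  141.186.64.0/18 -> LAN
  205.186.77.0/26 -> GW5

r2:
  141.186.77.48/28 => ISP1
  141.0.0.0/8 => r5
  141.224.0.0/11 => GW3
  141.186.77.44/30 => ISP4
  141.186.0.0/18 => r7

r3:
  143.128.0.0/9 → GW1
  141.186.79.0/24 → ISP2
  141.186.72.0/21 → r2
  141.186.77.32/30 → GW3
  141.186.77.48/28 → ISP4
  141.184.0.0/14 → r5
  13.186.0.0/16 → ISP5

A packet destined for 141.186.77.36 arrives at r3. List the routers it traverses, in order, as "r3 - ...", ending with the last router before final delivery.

r3 - r2 - r5 - r7

At r3: longest match for 141.186.77.36 is 141.186.72.0/21 -> r2
At r2: longest match for 141.186.77.36 is 141.0.0.0/8 -> r5
At r5: longest match for 141.186.77.36 is 141.128.0.0/9 -> r7
At r7: longest match for 141.186.77.36 is 141.186.64.0/18 -> LAN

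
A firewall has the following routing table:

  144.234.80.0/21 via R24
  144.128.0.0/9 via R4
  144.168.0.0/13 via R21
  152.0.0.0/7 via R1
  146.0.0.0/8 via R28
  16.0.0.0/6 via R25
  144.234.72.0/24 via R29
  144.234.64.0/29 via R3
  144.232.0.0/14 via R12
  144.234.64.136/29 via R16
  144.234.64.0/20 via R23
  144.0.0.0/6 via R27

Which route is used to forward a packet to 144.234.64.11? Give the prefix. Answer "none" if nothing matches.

144.234.64.0/20

Entries matching 144.234.64.11:
  144.0.0.0/6 (144.0.0.0 - 147.255.255.255)
  144.128.0.0/9 (144.128.0.0 - 144.255.255.255)
  144.232.0.0/14 (144.232.0.0 - 144.235.255.255)
  144.234.64.0/20 (144.234.64.0 - 144.234.79.255)
Most specific is 144.234.64.0/20.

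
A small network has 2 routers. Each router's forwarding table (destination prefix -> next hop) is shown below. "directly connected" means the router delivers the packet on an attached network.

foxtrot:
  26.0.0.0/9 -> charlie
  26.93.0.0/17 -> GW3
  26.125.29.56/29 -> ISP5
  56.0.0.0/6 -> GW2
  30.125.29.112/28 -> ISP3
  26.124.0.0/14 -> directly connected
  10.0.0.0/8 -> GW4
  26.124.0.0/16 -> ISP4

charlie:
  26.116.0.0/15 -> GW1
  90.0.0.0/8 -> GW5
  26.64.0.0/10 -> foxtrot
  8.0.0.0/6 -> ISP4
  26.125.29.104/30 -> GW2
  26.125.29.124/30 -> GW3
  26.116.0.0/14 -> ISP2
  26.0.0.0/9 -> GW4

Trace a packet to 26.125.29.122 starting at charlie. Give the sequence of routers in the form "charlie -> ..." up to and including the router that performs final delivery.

charlie -> foxtrot

At charlie: longest match for 26.125.29.122 is 26.64.0.0/10 -> foxtrot
At foxtrot: longest match for 26.125.29.122 is 26.124.0.0/14 -> directly connected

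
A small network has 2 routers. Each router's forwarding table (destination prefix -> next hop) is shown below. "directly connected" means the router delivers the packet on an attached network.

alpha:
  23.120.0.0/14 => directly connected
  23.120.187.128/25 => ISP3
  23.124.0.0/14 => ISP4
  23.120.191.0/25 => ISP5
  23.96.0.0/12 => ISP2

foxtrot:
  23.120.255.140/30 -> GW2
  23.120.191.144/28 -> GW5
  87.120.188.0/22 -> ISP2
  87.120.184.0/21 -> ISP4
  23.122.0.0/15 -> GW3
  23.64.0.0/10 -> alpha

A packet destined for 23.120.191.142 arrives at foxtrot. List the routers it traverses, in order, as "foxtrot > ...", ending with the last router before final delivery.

foxtrot > alpha

At foxtrot: longest match for 23.120.191.142 is 23.64.0.0/10 -> alpha
At alpha: longest match for 23.120.191.142 is 23.120.0.0/14 -> directly connected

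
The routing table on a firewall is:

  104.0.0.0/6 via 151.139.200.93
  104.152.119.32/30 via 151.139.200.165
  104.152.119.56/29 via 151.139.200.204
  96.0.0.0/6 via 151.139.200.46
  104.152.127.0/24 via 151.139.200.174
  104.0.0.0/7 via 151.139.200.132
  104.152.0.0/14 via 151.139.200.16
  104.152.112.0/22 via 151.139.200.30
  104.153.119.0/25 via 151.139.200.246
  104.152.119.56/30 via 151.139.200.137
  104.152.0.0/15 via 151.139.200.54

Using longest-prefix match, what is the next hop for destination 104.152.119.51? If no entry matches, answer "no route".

Routes whose prefix contains 104.152.119.51:
  104.0.0.0/6 (104.0.0.0 - 107.255.255.255) -> 151.139.200.93
  104.0.0.0/7 (104.0.0.0 - 105.255.255.255) -> 151.139.200.132
  104.152.0.0/14 (104.152.0.0 - 104.155.255.255) -> 151.139.200.16
  104.152.0.0/15 (104.152.0.0 - 104.153.255.255) -> 151.139.200.54
More-specific entries that do NOT match:
  104.152.119.32/30 (104.152.119.32 - 104.152.119.35) does not contain 104.152.119.51
  104.152.119.56/30 (104.152.119.56 - 104.152.119.59) does not contain 104.152.119.51
  104.152.119.56/29 (104.152.119.56 - 104.152.119.63) does not contain 104.152.119.51
  104.153.119.0/25 (104.153.119.0 - 104.153.119.127) does not contain 104.152.119.51
  104.152.127.0/24 (104.152.127.0 - 104.152.127.255) does not contain 104.152.119.51
  104.152.112.0/22 (104.152.112.0 - 104.152.115.255) does not contain 104.152.119.51
Longest matching prefix is /15 -> next hop 151.139.200.54.

151.139.200.54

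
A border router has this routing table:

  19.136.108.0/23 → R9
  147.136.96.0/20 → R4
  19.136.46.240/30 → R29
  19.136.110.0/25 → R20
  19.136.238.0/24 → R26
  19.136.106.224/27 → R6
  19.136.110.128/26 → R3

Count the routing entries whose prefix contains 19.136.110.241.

No listed prefix contains 19.136.110.241.
Total matching entries: 0.

0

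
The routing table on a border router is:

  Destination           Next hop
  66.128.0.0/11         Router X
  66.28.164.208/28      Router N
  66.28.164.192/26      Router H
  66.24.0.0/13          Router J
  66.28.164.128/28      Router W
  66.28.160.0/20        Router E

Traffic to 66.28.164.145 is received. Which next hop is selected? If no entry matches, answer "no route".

Router E

Routes whose prefix contains 66.28.164.145:
  66.24.0.0/13 (66.24.0.0 - 66.31.255.255) -> Router J
  66.28.160.0/20 (66.28.160.0 - 66.28.175.255) -> Router E
More-specific entries that do NOT match:
  66.28.164.208/28 (66.28.164.208 - 66.28.164.223) does not contain 66.28.164.145
  66.28.164.128/28 (66.28.164.128 - 66.28.164.143) does not contain 66.28.164.145
  66.28.164.192/26 (66.28.164.192 - 66.28.164.255) does not contain 66.28.164.145
Longest matching prefix is /20 -> next hop Router E.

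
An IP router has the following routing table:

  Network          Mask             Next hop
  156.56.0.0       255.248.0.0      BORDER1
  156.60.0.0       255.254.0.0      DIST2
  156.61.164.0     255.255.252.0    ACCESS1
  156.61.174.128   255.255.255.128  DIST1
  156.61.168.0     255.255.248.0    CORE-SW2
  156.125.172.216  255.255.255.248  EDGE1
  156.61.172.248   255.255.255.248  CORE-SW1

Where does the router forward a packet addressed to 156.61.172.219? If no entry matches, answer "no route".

Routes whose prefix contains 156.61.172.219:
  156.56.0.0/13 (156.56.0.0 - 156.63.255.255) -> BORDER1
  156.60.0.0/15 (156.60.0.0 - 156.61.255.255) -> DIST2
  156.61.168.0/21 (156.61.168.0 - 156.61.175.255) -> CORE-SW2
More-specific entries that do NOT match:
  156.125.172.216/29 (156.125.172.216 - 156.125.172.223) does not contain 156.61.172.219
  156.61.172.248/29 (156.61.172.248 - 156.61.172.255) does not contain 156.61.172.219
  156.61.174.128/25 (156.61.174.128 - 156.61.174.255) does not contain 156.61.172.219
  156.61.164.0/22 (156.61.164.0 - 156.61.167.255) does not contain 156.61.172.219
Longest matching prefix is /21 -> next hop CORE-SW2.

CORE-SW2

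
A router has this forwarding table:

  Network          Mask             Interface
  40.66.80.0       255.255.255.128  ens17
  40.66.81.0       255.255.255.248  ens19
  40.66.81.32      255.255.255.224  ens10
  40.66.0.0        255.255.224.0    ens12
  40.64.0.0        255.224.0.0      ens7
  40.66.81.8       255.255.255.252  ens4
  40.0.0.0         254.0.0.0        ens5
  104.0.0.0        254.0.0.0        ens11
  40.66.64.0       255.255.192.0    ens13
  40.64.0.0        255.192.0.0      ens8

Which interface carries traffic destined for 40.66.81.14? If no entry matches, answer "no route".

Routes whose prefix contains 40.66.81.14:
  40.0.0.0/7 (40.0.0.0 - 41.255.255.255) -> ens5
  40.64.0.0/10 (40.64.0.0 - 40.127.255.255) -> ens8
  40.64.0.0/11 (40.64.0.0 - 40.95.255.255) -> ens7
  40.66.64.0/18 (40.66.64.0 - 40.66.127.255) -> ens13
More-specific entries that do NOT match:
  40.66.81.8/30 (40.66.81.8 - 40.66.81.11) does not contain 40.66.81.14
  40.66.81.0/29 (40.66.81.0 - 40.66.81.7) does not contain 40.66.81.14
  40.66.81.32/27 (40.66.81.32 - 40.66.81.63) does not contain 40.66.81.14
  40.66.80.0/25 (40.66.80.0 - 40.66.80.127) does not contain 40.66.81.14
  40.66.0.0/19 (40.66.0.0 - 40.66.31.255) does not contain 40.66.81.14
Longest matching prefix is /18 -> interface ens13.

ens13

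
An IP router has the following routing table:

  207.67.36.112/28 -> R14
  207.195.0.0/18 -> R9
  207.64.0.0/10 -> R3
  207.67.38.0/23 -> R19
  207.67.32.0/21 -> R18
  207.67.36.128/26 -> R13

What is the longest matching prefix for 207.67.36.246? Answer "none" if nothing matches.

207.67.32.0/21

Entries matching 207.67.36.246:
  207.64.0.0/10 (207.64.0.0 - 207.127.255.255)
  207.67.32.0/21 (207.67.32.0 - 207.67.39.255)
Most specific is 207.67.32.0/21.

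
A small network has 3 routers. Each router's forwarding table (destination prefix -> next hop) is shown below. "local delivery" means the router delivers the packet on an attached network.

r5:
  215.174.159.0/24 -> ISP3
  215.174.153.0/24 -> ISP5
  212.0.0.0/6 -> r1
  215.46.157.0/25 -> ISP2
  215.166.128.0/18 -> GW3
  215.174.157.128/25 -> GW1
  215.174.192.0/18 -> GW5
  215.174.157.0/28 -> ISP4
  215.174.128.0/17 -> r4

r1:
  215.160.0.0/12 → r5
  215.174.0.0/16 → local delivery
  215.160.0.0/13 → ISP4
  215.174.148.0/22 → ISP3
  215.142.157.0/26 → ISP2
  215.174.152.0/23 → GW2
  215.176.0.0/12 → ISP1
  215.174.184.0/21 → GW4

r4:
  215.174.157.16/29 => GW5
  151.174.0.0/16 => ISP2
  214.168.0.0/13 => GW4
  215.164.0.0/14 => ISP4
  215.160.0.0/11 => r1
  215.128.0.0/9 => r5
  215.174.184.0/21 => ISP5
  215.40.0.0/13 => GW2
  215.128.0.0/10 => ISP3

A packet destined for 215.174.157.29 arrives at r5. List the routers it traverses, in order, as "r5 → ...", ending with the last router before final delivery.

At r5: longest match for 215.174.157.29 is 215.174.128.0/17 -> r4
At r4: longest match for 215.174.157.29 is 215.160.0.0/11 -> r1
At r1: longest match for 215.174.157.29 is 215.174.0.0/16 -> local delivery

r5 → r4 → r1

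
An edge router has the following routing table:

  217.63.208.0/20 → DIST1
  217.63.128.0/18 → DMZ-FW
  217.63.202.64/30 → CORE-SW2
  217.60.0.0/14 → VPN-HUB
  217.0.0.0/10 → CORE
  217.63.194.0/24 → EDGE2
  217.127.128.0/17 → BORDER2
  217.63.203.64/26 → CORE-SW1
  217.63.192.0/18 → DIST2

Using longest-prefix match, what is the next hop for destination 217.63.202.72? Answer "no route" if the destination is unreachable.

DIST2

Routes whose prefix contains 217.63.202.72:
  217.0.0.0/10 (217.0.0.0 - 217.63.255.255) -> CORE
  217.60.0.0/14 (217.60.0.0 - 217.63.255.255) -> VPN-HUB
  217.63.192.0/18 (217.63.192.0 - 217.63.255.255) -> DIST2
More-specific entries that do NOT match:
  217.63.202.64/30 (217.63.202.64 - 217.63.202.67) does not contain 217.63.202.72
  217.63.203.64/26 (217.63.203.64 - 217.63.203.127) does not contain 217.63.202.72
  217.63.194.0/24 (217.63.194.0 - 217.63.194.255) does not contain 217.63.202.72
  217.63.208.0/20 (217.63.208.0 - 217.63.223.255) does not contain 217.63.202.72
Longest matching prefix is /18 -> next hop DIST2.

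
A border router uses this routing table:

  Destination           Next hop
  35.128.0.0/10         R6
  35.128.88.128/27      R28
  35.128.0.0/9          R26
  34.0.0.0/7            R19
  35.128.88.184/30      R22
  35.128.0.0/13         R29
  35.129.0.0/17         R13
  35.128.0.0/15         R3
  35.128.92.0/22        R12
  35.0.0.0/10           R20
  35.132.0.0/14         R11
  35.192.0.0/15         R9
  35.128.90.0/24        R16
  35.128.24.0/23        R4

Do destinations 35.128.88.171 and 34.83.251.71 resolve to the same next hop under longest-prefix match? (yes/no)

35.128.88.171: longest match 35.128.0.0/15 -> R3
34.83.251.71: longest match 34.0.0.0/7 -> R19

no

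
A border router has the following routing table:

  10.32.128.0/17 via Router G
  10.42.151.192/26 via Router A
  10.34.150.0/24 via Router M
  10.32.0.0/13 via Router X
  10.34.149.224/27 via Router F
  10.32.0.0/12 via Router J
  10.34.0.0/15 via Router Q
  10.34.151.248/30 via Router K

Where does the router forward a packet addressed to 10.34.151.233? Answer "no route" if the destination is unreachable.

Routes whose prefix contains 10.34.151.233:
  10.32.0.0/12 (10.32.0.0 - 10.47.255.255) -> Router J
  10.32.0.0/13 (10.32.0.0 - 10.39.255.255) -> Router X
  10.34.0.0/15 (10.34.0.0 - 10.35.255.255) -> Router Q
More-specific entries that do NOT match:
  10.34.151.248/30 (10.34.151.248 - 10.34.151.251) does not contain 10.34.151.233
  10.34.149.224/27 (10.34.149.224 - 10.34.149.255) does not contain 10.34.151.233
  10.42.151.192/26 (10.42.151.192 - 10.42.151.255) does not contain 10.34.151.233
  10.34.150.0/24 (10.34.150.0 - 10.34.150.255) does not contain 10.34.151.233
  10.32.128.0/17 (10.32.128.0 - 10.32.255.255) does not contain 10.34.151.233
Longest matching prefix is /15 -> next hop Router Q.

Router Q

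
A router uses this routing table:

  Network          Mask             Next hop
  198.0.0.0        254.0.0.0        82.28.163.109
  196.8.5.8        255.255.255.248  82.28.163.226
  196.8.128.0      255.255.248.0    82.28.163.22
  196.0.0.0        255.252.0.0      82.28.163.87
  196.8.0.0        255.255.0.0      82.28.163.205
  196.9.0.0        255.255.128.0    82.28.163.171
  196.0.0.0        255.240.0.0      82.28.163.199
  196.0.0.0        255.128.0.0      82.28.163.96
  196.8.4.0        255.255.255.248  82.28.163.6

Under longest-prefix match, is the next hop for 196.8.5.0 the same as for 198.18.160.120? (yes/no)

196.8.5.0: longest match 196.8.0.0/16 -> 82.28.163.205
198.18.160.120: longest match 198.0.0.0/7 -> 82.28.163.109

no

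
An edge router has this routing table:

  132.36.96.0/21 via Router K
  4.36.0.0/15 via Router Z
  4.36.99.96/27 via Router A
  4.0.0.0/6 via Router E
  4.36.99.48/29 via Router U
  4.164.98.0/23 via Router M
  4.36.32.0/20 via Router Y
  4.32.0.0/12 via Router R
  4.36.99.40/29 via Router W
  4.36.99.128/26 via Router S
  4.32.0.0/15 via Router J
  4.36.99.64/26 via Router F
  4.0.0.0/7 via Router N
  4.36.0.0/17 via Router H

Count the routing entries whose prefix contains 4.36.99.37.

5

Prefixes containing 4.36.99.37:
  4.0.0.0/6 (4.0.0.0 - 7.255.255.255)
  4.0.0.0/7 (4.0.0.0 - 5.255.255.255)
  4.32.0.0/12 (4.32.0.0 - 4.47.255.255)
  4.36.0.0/15 (4.36.0.0 - 4.37.255.255)
  4.36.0.0/17 (4.36.0.0 - 4.36.127.255)
Total matching entries: 5.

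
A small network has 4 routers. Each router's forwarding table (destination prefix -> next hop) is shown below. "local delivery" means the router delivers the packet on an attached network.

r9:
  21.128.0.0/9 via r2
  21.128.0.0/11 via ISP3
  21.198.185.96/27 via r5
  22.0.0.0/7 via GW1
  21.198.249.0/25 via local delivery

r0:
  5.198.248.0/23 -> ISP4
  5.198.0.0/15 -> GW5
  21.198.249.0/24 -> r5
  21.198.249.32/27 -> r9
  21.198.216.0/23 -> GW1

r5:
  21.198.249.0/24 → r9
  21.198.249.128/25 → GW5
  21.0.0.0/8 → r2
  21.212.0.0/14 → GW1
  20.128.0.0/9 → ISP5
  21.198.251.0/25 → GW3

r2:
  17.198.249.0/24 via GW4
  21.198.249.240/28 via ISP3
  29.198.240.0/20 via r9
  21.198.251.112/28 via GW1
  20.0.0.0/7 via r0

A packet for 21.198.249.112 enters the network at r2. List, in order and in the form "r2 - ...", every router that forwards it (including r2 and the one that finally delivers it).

r2 - r0 - r5 - r9

At r2: longest match for 21.198.249.112 is 20.0.0.0/7 -> r0
At r0: longest match for 21.198.249.112 is 21.198.249.0/24 -> r5
At r5: longest match for 21.198.249.112 is 21.198.249.0/24 -> r9
At r9: longest match for 21.198.249.112 is 21.198.249.0/25 -> local delivery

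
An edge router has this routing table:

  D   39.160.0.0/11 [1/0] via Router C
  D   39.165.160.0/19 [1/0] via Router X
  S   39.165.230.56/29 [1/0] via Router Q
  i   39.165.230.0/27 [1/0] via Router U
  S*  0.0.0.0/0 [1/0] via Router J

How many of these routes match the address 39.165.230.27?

3

Prefixes containing 39.165.230.27:
  0.0.0.0/0 (default, matches everything)
  39.160.0.0/11 (39.160.0.0 - 39.191.255.255)
  39.165.230.0/27 (39.165.230.0 - 39.165.230.31)
Total matching entries: 3.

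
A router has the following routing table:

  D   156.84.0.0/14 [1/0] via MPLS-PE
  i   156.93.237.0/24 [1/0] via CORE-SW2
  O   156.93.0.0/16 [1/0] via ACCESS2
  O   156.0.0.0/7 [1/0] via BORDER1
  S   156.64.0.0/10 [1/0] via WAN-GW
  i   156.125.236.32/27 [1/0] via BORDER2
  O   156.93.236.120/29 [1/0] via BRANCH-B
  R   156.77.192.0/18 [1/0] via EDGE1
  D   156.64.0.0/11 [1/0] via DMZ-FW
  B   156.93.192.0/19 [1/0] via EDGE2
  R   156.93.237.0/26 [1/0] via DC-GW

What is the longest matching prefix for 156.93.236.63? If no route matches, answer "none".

Entries matching 156.93.236.63:
  156.0.0.0/7 (156.0.0.0 - 157.255.255.255)
  156.64.0.0/10 (156.64.0.0 - 156.127.255.255)
  156.64.0.0/11 (156.64.0.0 - 156.95.255.255)
  156.93.0.0/16 (156.93.0.0 - 156.93.255.255)
Most specific is 156.93.0.0/16.

156.93.0.0/16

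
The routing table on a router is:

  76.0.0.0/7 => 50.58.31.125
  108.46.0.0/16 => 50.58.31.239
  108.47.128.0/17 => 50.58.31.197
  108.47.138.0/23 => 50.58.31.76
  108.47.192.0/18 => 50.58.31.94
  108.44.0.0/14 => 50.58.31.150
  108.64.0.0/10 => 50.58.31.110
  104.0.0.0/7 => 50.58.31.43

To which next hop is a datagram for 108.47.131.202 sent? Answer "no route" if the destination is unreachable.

50.58.31.197

Routes whose prefix contains 108.47.131.202:
  108.44.0.0/14 (108.44.0.0 - 108.47.255.255) -> 50.58.31.150
  108.47.128.0/17 (108.47.128.0 - 108.47.255.255) -> 50.58.31.197
More-specific entries that do NOT match:
  108.47.138.0/23 (108.47.138.0 - 108.47.139.255) does not contain 108.47.131.202
  108.47.192.0/18 (108.47.192.0 - 108.47.255.255) does not contain 108.47.131.202
Longest matching prefix is /17 -> next hop 50.58.31.197.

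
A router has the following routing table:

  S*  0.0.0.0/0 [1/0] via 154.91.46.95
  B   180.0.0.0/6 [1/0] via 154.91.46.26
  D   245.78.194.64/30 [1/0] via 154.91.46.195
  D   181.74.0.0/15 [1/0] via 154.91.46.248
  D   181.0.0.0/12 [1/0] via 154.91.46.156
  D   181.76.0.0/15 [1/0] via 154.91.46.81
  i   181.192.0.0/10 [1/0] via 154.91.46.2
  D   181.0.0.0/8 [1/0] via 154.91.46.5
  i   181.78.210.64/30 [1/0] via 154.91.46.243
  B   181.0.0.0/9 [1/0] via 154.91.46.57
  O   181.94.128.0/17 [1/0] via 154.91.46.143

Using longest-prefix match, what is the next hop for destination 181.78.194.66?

154.91.46.57

Routes whose prefix contains 181.78.194.66:
  0.0.0.0/0 (default, matches everything) -> 154.91.46.95
  180.0.0.0/6 (180.0.0.0 - 183.255.255.255) -> 154.91.46.26
  181.0.0.0/8 (181.0.0.0 - 181.255.255.255) -> 154.91.46.5
  181.0.0.0/9 (181.0.0.0 - 181.127.255.255) -> 154.91.46.57
More-specific entries that do NOT match:
  245.78.194.64/30 (245.78.194.64 - 245.78.194.67) does not contain 181.78.194.66
  181.78.210.64/30 (181.78.210.64 - 181.78.210.67) does not contain 181.78.194.66
  181.94.128.0/17 (181.94.128.0 - 181.94.255.255) does not contain 181.78.194.66
  181.74.0.0/15 (181.74.0.0 - 181.75.255.255) does not contain 181.78.194.66
  181.76.0.0/15 (181.76.0.0 - 181.77.255.255) does not contain 181.78.194.66
  181.0.0.0/12 (181.0.0.0 - 181.15.255.255) does not contain 181.78.194.66
  181.192.0.0/10 (181.192.0.0 - 181.255.255.255) does not contain 181.78.194.66
Longest matching prefix is /9 -> next hop 154.91.46.57.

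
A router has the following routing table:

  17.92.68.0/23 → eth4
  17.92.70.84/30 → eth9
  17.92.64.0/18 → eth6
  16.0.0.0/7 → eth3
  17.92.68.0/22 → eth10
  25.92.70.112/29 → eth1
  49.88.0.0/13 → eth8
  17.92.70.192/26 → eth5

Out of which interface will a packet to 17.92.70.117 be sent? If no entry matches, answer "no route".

Routes whose prefix contains 17.92.70.117:
  16.0.0.0/7 (16.0.0.0 - 17.255.255.255) -> eth3
  17.92.64.0/18 (17.92.64.0 - 17.92.127.255) -> eth6
  17.92.68.0/22 (17.92.68.0 - 17.92.71.255) -> eth10
More-specific entries that do NOT match:
  17.92.70.84/30 (17.92.70.84 - 17.92.70.87) does not contain 17.92.70.117
  25.92.70.112/29 (25.92.70.112 - 25.92.70.119) does not contain 17.92.70.117
  17.92.70.192/26 (17.92.70.192 - 17.92.70.255) does not contain 17.92.70.117
  17.92.68.0/23 (17.92.68.0 - 17.92.69.255) does not contain 17.92.70.117
Longest matching prefix is /22 -> interface eth10.

eth10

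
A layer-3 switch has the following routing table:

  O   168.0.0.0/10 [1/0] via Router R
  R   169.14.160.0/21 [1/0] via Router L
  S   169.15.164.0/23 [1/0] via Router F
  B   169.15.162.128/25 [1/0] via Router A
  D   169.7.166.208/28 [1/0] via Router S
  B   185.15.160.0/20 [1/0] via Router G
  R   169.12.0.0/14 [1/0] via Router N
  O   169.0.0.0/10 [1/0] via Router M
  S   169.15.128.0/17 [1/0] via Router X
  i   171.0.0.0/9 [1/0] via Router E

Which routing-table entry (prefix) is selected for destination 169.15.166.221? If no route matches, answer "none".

Entries matching 169.15.166.221:
  169.0.0.0/10 (169.0.0.0 - 169.63.255.255)
  169.12.0.0/14 (169.12.0.0 - 169.15.255.255)
  169.15.128.0/17 (169.15.128.0 - 169.15.255.255)
Most specific is 169.15.128.0/17.

169.15.128.0/17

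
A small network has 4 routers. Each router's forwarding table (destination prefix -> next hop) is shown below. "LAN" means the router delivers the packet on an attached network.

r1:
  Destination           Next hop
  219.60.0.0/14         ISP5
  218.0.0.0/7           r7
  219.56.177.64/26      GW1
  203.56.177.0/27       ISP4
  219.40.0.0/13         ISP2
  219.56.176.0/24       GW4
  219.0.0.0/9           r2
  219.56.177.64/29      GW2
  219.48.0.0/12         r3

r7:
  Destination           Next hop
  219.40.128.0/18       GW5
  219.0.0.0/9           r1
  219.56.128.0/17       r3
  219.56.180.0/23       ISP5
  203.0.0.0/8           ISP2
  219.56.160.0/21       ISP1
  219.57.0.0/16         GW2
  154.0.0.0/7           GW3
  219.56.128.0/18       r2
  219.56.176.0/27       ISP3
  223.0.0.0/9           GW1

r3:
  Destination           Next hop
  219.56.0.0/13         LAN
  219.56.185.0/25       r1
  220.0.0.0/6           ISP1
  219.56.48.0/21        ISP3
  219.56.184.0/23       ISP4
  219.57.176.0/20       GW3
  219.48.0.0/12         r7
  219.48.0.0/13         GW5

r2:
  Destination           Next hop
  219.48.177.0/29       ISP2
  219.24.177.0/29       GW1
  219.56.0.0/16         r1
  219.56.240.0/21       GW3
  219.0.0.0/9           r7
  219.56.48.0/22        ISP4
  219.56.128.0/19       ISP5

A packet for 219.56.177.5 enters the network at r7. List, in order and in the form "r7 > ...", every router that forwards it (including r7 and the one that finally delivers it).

At r7: longest match for 219.56.177.5 is 219.56.128.0/18 -> r2
At r2: longest match for 219.56.177.5 is 219.56.0.0/16 -> r1
At r1: longest match for 219.56.177.5 is 219.48.0.0/12 -> r3
At r3: longest match for 219.56.177.5 is 219.56.0.0/13 -> LAN

r7 > r2 > r1 > r3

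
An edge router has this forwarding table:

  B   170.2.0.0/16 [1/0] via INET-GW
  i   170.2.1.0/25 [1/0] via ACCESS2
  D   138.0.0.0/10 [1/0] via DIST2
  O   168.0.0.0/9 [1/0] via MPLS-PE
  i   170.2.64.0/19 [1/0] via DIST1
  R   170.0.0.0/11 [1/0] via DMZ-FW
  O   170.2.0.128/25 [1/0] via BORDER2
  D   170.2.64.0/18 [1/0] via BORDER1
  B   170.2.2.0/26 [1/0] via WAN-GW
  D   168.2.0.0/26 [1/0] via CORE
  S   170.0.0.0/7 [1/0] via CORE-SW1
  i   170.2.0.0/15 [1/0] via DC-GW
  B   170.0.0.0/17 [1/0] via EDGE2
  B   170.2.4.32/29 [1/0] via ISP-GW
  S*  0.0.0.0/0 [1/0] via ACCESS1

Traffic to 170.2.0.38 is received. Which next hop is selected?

INET-GW

Routes whose prefix contains 170.2.0.38:
  0.0.0.0/0 (default, matches everything) -> ACCESS1
  170.0.0.0/7 (170.0.0.0 - 171.255.255.255) -> CORE-SW1
  170.0.0.0/11 (170.0.0.0 - 170.31.255.255) -> DMZ-FW
  170.2.0.0/15 (170.2.0.0 - 170.3.255.255) -> DC-GW
  170.2.0.0/16 (170.2.0.0 - 170.2.255.255) -> INET-GW
More-specific entries that do NOT match:
  170.2.4.32/29 (170.2.4.32 - 170.2.4.39) does not contain 170.2.0.38
  170.2.2.0/26 (170.2.2.0 - 170.2.2.63) does not contain 170.2.0.38
  168.2.0.0/26 (168.2.0.0 - 168.2.0.63) does not contain 170.2.0.38
  170.2.1.0/25 (170.2.1.0 - 170.2.1.127) does not contain 170.2.0.38
  170.2.0.128/25 (170.2.0.128 - 170.2.0.255) does not contain 170.2.0.38
  170.2.64.0/19 (170.2.64.0 - 170.2.95.255) does not contain 170.2.0.38
  170.2.64.0/18 (170.2.64.0 - 170.2.127.255) does not contain 170.2.0.38
  170.0.0.0/17 (170.0.0.0 - 170.0.127.255) does not contain 170.2.0.38
Longest matching prefix is /16 -> next hop INET-GW.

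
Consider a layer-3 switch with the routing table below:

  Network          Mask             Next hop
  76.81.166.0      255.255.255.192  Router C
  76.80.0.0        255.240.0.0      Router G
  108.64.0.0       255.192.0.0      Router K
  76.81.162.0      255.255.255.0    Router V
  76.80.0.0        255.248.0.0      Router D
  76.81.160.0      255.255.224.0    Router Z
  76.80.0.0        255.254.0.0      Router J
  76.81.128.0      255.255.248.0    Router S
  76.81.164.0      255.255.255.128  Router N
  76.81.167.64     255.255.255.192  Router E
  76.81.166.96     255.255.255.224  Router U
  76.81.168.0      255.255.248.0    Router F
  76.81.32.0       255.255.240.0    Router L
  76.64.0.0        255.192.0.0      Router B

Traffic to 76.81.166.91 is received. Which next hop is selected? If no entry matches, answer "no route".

Router Z

Routes whose prefix contains 76.81.166.91:
  76.64.0.0/10 (76.64.0.0 - 76.127.255.255) -> Router B
  76.80.0.0/12 (76.80.0.0 - 76.95.255.255) -> Router G
  76.80.0.0/13 (76.80.0.0 - 76.87.255.255) -> Router D
  76.80.0.0/15 (76.80.0.0 - 76.81.255.255) -> Router J
  76.81.160.0/19 (76.81.160.0 - 76.81.191.255) -> Router Z
More-specific entries that do NOT match:
  76.81.166.96/27 (76.81.166.96 - 76.81.166.127) does not contain 76.81.166.91
  76.81.166.0/26 (76.81.166.0 - 76.81.166.63) does not contain 76.81.166.91
  76.81.167.64/26 (76.81.167.64 - 76.81.167.127) does not contain 76.81.166.91
  76.81.164.0/25 (76.81.164.0 - 76.81.164.127) does not contain 76.81.166.91
  76.81.162.0/24 (76.81.162.0 - 76.81.162.255) does not contain 76.81.166.91
  76.81.128.0/21 (76.81.128.0 - 76.81.135.255) does not contain 76.81.166.91
  76.81.168.0/21 (76.81.168.0 - 76.81.175.255) does not contain 76.81.166.91
  76.81.32.0/20 (76.81.32.0 - 76.81.47.255) does not contain 76.81.166.91
Longest matching prefix is /19 -> next hop Router Z.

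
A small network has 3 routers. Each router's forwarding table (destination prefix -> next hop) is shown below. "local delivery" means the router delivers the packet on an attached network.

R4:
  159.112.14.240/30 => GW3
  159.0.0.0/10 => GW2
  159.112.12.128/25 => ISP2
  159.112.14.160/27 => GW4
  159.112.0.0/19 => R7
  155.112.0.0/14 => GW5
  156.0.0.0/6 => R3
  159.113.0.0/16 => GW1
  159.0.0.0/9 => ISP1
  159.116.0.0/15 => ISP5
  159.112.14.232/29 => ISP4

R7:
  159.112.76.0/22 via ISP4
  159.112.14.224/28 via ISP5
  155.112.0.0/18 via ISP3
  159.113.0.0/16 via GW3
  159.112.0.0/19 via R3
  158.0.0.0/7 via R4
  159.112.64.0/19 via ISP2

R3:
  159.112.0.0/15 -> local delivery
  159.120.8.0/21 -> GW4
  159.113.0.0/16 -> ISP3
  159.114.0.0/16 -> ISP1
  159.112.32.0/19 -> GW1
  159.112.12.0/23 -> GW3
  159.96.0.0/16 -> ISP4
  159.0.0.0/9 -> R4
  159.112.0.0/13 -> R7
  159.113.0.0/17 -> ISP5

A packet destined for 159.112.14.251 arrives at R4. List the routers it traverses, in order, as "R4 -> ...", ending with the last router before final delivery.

R4 -> R7 -> R3

At R4: longest match for 159.112.14.251 is 159.112.0.0/19 -> R7
At R7: longest match for 159.112.14.251 is 159.112.0.0/19 -> R3
At R3: longest match for 159.112.14.251 is 159.112.0.0/15 -> local delivery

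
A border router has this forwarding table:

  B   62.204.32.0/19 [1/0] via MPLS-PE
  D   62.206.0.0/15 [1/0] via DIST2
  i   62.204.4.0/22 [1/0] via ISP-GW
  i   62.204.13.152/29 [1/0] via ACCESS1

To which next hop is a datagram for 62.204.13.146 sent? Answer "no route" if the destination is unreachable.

no route

No entry's prefix contains 62.204.13.146; there is no default route.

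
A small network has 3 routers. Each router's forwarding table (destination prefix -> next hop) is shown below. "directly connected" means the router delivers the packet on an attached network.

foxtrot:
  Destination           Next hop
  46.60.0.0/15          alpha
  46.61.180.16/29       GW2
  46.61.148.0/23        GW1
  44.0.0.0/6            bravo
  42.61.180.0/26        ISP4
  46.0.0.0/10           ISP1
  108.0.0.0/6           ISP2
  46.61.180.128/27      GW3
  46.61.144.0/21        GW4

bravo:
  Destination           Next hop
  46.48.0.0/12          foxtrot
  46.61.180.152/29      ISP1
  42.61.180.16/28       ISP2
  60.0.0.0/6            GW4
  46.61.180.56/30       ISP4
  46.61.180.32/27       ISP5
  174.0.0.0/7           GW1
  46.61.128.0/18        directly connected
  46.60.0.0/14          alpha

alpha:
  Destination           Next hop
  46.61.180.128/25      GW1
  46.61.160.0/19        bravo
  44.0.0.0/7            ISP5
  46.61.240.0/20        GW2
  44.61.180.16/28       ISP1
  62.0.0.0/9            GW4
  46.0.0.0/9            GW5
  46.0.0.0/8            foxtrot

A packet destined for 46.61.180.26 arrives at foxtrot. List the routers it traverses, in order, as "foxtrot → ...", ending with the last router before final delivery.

At foxtrot: longest match for 46.61.180.26 is 46.60.0.0/15 -> alpha
At alpha: longest match for 46.61.180.26 is 46.61.160.0/19 -> bravo
At bravo: longest match for 46.61.180.26 is 46.61.128.0/18 -> directly connected

foxtrot → alpha → bravo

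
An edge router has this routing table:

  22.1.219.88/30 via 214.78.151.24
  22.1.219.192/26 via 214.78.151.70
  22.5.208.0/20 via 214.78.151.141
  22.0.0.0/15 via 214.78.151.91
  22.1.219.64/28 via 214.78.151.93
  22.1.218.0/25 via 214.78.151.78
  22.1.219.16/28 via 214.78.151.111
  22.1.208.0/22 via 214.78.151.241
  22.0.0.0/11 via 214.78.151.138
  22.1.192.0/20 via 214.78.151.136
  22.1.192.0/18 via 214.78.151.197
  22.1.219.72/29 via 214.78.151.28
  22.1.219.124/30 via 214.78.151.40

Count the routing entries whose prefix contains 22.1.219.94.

3

Prefixes containing 22.1.219.94:
  22.0.0.0/11 (22.0.0.0 - 22.31.255.255)
  22.0.0.0/15 (22.0.0.0 - 22.1.255.255)
  22.1.192.0/18 (22.1.192.0 - 22.1.255.255)
Total matching entries: 3.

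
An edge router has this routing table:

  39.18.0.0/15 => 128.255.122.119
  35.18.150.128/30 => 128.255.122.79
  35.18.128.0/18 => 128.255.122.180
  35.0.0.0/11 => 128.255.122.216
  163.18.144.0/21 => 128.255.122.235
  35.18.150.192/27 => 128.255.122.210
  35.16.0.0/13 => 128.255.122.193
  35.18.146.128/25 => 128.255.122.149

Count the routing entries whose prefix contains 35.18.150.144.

3

Prefixes containing 35.18.150.144:
  35.0.0.0/11 (35.0.0.0 - 35.31.255.255)
  35.16.0.0/13 (35.16.0.0 - 35.23.255.255)
  35.18.128.0/18 (35.18.128.0 - 35.18.191.255)
Total matching entries: 3.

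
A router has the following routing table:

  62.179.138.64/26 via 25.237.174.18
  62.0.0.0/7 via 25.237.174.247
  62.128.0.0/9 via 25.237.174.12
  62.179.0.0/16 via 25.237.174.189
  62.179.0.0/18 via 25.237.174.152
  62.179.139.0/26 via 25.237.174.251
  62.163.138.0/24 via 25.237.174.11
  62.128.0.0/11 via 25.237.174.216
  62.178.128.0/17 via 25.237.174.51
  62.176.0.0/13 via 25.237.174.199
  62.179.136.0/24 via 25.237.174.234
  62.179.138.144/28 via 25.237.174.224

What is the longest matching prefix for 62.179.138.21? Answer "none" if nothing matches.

Entries matching 62.179.138.21:
  62.0.0.0/7 (62.0.0.0 - 63.255.255.255)
  62.128.0.0/9 (62.128.0.0 - 62.255.255.255)
  62.176.0.0/13 (62.176.0.0 - 62.183.255.255)
  62.179.0.0/16 (62.179.0.0 - 62.179.255.255)
Most specific is 62.179.0.0/16.

62.179.0.0/16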